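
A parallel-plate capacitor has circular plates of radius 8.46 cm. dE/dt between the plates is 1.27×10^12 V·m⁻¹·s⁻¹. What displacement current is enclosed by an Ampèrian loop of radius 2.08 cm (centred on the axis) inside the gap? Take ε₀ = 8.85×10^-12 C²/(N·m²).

I_d = ε₀ dΦ_E/dt = ε₀ πR² (dE/dt) = (8.85×10^-12)(0.02248)(1.27×10^12) = 0.2527 A through the full plate area.
Since J_d is uniform, the enclosed fraction is (r/R)² = 0.06045, giving I_d,enc = 0.0153 A.

0.0153 A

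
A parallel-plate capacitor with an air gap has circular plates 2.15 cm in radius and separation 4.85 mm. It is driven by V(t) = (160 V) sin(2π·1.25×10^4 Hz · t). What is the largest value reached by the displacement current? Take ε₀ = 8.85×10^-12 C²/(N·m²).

(dE/dt)_max = V₀ω/d = 2.591×10^9 V/(m·s); ω = 2πf = 7.854×10^4 rad/s.
I_d,max = ε₀ A (dE/dt)_max = (8.85×10^-12)(1.452×10^-3)(2.591×10^9) = 3.33×10^-5 A.

3.33×10^-5 A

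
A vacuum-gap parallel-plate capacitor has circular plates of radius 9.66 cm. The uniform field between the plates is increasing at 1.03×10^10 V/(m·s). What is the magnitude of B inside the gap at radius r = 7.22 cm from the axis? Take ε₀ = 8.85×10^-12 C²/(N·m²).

Total displacement current: I_d = ε₀(πR²)(dE/dt) = (8.85×10^-12)(0.02932)(1.03×10^10) = 2.673×10^-3 A.
For r < R the Ampère–Maxwell law gives B(2πr) = μ₀ I_d (r²/R²), so B = μ₀ I_d r/(2πR²) = (4π×10^-7)(2.673×10^-3)(0.0722)/(2π·0.0966²) = 4.14×10^-9 T.

4.14×10^-9 T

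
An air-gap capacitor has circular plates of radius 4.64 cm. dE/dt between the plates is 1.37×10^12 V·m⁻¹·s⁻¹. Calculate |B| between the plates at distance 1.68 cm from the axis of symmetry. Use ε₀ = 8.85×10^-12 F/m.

1.28×10^-7 T

Through the whole plate area (πR² = 6.764×10^-3 m²), I_d = ε₀ πR² dE/dt = 0.08201 A.
An Ampèrian loop of radius r encloses a fraction (r/R)² of I_d. Then B·2πr = μ₀ I_d (r/R)², giving B = μ₀ I_d r/(2πR²) = 1.28×10^-7 T.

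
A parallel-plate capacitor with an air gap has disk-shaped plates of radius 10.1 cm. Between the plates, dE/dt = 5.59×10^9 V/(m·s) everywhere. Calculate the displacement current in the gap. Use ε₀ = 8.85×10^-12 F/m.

With a uniform field, Φ_E = EA, so I_d = ε₀ A dE/dt = 1.59×10^-3 A.

1.59×10^-3 A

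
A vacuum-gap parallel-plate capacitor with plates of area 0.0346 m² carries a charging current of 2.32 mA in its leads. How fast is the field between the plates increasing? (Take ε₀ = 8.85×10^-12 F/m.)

7.58×10^9 V/(m·s)

Charge continuity gives I_d = I = 2.32×10^-3 A between the plates.
Then dE/dt = I_d/(ε₀A) = 7.58×10^9 V/(m·s).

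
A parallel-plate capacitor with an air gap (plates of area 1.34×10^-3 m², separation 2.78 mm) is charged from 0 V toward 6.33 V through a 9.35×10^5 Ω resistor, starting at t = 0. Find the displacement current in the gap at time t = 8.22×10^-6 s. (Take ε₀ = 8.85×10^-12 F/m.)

With C = ε₀A/d = (8.85×10^-12)(1.34×10^-3)/(2.78×10^-3) = 4.266×10^-12 F, the time constant is τ = RC = 3.989×10^-6 s, so t/τ = 2.061 and e^(−t/τ) = 0.1273.
I_d = I_cond = (V₀/R) e^(−t/τ) = (6.770×10^-6)(0.1273) = 8.62×10^-7 A.

8.62×10^-7 A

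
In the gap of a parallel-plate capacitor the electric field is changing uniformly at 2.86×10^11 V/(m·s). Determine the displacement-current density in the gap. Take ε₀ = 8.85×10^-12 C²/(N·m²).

J_d = ε₀ dE/dt = (8.85×10^-12)(2.86×10^11) = 2.53 A/m².

2.53 A/m²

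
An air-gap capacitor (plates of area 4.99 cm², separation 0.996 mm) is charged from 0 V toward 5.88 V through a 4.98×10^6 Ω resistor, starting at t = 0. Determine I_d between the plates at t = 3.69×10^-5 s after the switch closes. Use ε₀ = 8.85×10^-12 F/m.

2.22×10^-7 A

C = ε₀A/d = (8.85×10^-12)(4.99×10^-4)/(9.96×10^-4) = 4.434×10^-12 F and τ = RC = 2.208×10^-5 s. I_d in the gap equals the RC charging current.
I_d(t) = (V₀/R) e^(−t/τ) = 1.181×10^-6 · e^(−1.671) = 2.22×10^-7 A.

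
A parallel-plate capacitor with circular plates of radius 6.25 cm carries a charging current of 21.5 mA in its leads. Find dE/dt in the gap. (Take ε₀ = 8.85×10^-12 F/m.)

By continuity, I_d in the gap equals the 21.5 mA flowing in the wire.
Then dE/dt = I_d/(ε₀A) = 1.98×10^11 V/(m·s).

1.98×10^11 V/(m·s)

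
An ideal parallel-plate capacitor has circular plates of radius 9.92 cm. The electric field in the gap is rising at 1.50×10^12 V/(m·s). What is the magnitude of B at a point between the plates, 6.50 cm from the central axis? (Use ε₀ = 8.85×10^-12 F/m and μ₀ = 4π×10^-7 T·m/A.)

5.42×10^-7 T

Through the whole plate area (πR² = 0.03092 m²), I_d = ε₀ πR² dE/dt = 0.4105 A.
For r < R the Ampère–Maxwell law gives B(2πr) = μ₀ I_d (r²/R²), so B = μ₀ I_d r/(2πR²) = (4π×10^-7)(0.4105)(0.0650)/(2π·0.0992²) = 5.42×10^-7 T.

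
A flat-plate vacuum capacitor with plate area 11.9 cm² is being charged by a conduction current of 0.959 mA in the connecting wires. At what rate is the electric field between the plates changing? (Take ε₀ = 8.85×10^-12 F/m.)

9.11×10^10 V/(m·s)

The displacement current between the plates equals the conduction current, I_d = 0.959 mA.
Inverting I_d = ε₀ A dE/dt gives dE/dt = 9.59×10^-4 / (8.85×10^-12 · 1.19×10^-3) = 9.11×10^10 V/(m·s).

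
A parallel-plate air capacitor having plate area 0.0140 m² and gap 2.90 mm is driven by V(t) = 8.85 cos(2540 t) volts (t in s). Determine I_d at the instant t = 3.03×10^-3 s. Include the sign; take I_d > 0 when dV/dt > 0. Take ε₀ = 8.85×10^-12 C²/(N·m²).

dE/dt = (V₀ω/d)·−sin(ωt) with ωt = 7.6962 rad: (8.85)(2540)(-0.9876)/(2.90×10^-3) = -7.655×10^6 V/(m·s).
I_d = ε₀ A dE/dt = (8.85×10^-12)(0.0140)(-7.655×10^6) = -9.48×10^-7 A.

-9.48×10^-7 A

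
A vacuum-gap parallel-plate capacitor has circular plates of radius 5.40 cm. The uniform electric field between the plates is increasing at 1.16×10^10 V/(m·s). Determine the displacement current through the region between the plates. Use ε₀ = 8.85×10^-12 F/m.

The displacement current is ε₀ times dΦ_E/dt = ε₀ A dE/dt = (8.85×10^-12)(9.161×10^-3)(1.16×10^10) = 9.40×10^-4 A.

9.40×10^-4 A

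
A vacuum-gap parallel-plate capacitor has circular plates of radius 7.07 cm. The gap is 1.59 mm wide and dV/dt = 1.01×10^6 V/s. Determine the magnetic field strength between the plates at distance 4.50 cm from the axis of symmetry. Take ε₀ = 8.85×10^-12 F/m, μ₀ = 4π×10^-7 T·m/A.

1.59×10^-10 T

With E = V/d, dE/dt = 6.352×10^8 V/(m·s) and πR² = 0.01570 m², giving I_d = ε₀ πR² dE/dt = 8.826×10^-5 A.
For r < R the Ampère–Maxwell law gives B(2πr) = μ₀ I_d (r²/R²), so B = μ₀ I_d r/(2πR²) = (4π×10^-7)(8.826×10^-5)(0.0450)/(2π·0.0707²) = 1.59×10^-10 T.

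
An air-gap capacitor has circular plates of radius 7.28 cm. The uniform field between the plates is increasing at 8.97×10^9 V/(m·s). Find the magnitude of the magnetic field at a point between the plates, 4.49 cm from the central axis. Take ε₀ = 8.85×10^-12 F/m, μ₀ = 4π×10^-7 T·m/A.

I_d = ε₀ dΦ_E/dt = ε₀ πR² (dE/dt) = (8.85×10^-12)(0.01665)(8.97×10^9) = 1.322×10^-3 A through the full plate area.
An Ampèrian loop of radius r encloses a fraction (r/R)² of I_d. Then B·2πr = μ₀ I_d (r/R)², giving B = μ₀ I_d r/(2πR²) = 2.24×10^-9 T.

2.24×10^-9 T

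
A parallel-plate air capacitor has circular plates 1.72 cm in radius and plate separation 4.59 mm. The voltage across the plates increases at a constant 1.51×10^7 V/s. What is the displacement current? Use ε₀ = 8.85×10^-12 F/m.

2.71×10^-5 A

The displacement current equals the charging current C dV/dt. With C = ε₀A/d = (8.85×10^-12)(9.294×10^-4)/(4.59×10^-3) = 1.792×10^-12 F, I_d = (1.792×10^-12)(1.51×10^7) = 2.71×10^-5 A.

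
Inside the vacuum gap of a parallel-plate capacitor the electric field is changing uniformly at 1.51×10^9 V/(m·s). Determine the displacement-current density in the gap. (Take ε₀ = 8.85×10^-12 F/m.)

0.0134 A/m²

J_d = ε₀ dE/dt = (8.85×10^-12)(1.51×10^9) = 0.0134 A/m².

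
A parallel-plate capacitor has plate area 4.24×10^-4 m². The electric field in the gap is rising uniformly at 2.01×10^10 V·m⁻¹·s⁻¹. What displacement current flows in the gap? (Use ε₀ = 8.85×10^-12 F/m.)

7.54×10^-5 A

I_d = ε₀ A (dE/dt) = (8.85×10^-12)(4.24×10^-4 m²)(2.01×10^10) = 7.54×10^-5 A.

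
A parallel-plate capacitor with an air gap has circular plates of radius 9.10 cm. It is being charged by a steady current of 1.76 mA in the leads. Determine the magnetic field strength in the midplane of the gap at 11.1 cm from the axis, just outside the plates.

By continuity the displacement current in the gap matches the conduction current: I_d = 1.76×10^-3 A.
With r > R the enclosed displacement current is the full I_d; B = μ₀ I_d / (2πr) = 3.17×10^-9 T.

3.17×10^-9 T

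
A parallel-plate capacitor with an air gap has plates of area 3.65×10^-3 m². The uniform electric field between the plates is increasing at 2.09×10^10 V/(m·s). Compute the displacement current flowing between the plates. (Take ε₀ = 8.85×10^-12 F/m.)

6.75×10^-4 A

The displacement current is ε₀ times dΦ_E/dt = ε₀ A dE/dt = (8.85×10^-12)(3.65×10^-3)(2.09×10^10) = 6.75×10^-4 A.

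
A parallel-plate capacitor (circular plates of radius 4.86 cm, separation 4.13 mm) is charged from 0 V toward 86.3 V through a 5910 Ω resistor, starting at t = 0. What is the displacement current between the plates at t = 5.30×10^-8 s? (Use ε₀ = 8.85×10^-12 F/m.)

C = ε₀A/d = (8.85×10^-12)(7.420×10^-3)/(4.13×10^-3) = 1.590×10^-11 F, so τ = RC = 9.397×10^-8 s.
The conduction current is I(t) = (V₀/R) e^(−t/τ), and the displacement current between the plates equals it.
t/τ = 0.5640; I_d = (86.3/5910) · e^(−0.5640) = (0.01460)(0.5689) = 8.31×10^-3 A.

8.31×10^-3 A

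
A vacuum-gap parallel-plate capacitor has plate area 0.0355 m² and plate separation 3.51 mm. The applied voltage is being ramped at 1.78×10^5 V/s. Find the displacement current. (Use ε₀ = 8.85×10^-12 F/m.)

1.59×10^-5 A

E = V/d so dE/dt = (dV/dt)/d = 5.071×10^7 V/(m·s), and I_d = ε₀ A dE/dt = (8.85×10^-12)(0.0355)(5.071×10^7) = 1.59×10^-5 A.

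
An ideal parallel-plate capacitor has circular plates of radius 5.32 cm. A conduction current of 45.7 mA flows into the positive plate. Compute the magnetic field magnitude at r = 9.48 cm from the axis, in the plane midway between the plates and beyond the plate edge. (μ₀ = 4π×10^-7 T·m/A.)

Between the plates the displacement current equals the wire current: I_d = 45.7 mA = 0.0457 A.
With r > R the enclosed displacement current is the full I_d; B = μ₀ I_d / (2πr) = 9.64×10^-8 T.

9.64×10^-8 T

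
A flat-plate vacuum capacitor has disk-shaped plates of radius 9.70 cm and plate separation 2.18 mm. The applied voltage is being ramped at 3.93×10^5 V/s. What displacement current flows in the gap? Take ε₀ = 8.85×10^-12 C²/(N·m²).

4.72×10^-5 A

C = ε₀A/d = (8.85×10^-12)(0.02956)/(2.18×10^-3) = 1.200×10^-10 F.
I_d = C dV/dt = (1.200×10^-10)(3.93×10^5) = 4.72×10^-5 A.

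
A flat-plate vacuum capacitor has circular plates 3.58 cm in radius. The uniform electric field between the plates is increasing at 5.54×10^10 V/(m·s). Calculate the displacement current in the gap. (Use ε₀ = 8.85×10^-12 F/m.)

The displacement current is ε₀ times dΦ_E/dt = ε₀ A dE/dt = (8.85×10^-12)(4.026×10^-3)(5.54×10^10) = 1.97×10^-3 A.

1.97×10^-3 A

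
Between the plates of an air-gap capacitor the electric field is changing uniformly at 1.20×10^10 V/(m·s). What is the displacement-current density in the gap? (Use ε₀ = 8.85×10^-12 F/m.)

0.106 A/m²

J_d = ε₀ dE/dt = (8.85×10^-12)(1.20×10^10) = 0.106 A/m².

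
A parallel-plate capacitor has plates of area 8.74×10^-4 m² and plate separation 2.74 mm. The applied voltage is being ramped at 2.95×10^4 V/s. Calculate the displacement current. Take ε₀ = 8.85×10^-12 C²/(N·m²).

8.33×10^-8 A

C = ε₀A/d = (8.85×10^-12)(8.74×10^-4)/(2.74×10^-3) = 2.823×10^-12 F.
I_d = C dV/dt = (2.823×10^-12)(2.95×10^4) = 8.33×10^-8 A.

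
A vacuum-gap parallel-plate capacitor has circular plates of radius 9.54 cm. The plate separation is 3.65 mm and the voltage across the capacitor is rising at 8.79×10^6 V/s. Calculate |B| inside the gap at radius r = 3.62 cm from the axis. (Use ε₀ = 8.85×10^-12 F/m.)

4.85×10^-10 T

With E = V/d, dE/dt = 2.408×10^9 V/(m·s) and πR² = 0.02859 m², giving I_d = ε₀ πR² dE/dt = 6.093×10^-4 A.
An Ampèrian loop of radius r encloses a fraction (r/R)² of I_d. Then B·2πr = μ₀ I_d (r/R)², giving B = μ₀ I_d r/(2πR²) = 4.85×10^-10 T.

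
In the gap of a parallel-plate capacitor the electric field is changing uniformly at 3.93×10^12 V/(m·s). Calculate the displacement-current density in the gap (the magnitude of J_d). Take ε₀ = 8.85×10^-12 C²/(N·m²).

34.8 A/m²

The displacement-current density is ε₀ ∂E/∂t = (8.85×10^-12)(3.93×10^12) = 34.8 A/m².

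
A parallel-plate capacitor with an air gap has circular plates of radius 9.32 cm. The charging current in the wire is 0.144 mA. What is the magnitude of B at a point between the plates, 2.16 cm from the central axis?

Between the plates the displacement current equals the wire current: I_d = 0.144 mA = 1.44×10^-4 A.
An Ampèrian loop of radius r encloses a fraction (r/R)² of I_d. Then B·2πr = μ₀ I_d (r/R)², giving B = μ₀ I_d r/(2πR²) = 7.16×10^-11 T.

7.16×10^-11 T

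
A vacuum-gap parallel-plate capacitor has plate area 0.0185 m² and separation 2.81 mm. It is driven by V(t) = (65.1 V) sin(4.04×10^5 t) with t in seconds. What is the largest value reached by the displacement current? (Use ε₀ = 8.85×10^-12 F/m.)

1.53×10^-3 A

(dE/dt)_max = V₀ω/d = 9.360×10^9 V/(m·s); ω = 4.04×10^5 rad/s.
I_d,max = ε₀ A (dE/dt)_max = (8.85×10^-12)(0.0185)(9.360×10^9) = 1.53×10^-3 A.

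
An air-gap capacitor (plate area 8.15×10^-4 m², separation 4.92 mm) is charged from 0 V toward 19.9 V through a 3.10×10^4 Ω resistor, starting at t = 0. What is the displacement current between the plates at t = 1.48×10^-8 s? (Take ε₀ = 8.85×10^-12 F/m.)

C = ε₀A/d = (8.85×10^-12)(8.15×10^-4)/(4.92×10^-3) = 1.466×10^-12 F, so τ = RC = 4.545×10^-8 s.
The conduction current is I(t) = (V₀/R) e^(−t/τ), and the displacement current between the plates equals it.
t/τ = 0.3256; I_d = (19.9/3.10×10^4) · e^(−0.3256) = (6.419×10^-4)(0.7221) = 4.64×10^-4 A.

4.64×10^-4 A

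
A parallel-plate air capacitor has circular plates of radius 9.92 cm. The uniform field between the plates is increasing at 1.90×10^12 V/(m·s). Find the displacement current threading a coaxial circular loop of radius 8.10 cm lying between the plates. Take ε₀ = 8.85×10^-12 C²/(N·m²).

0.347 A

I_d = ε₀ dΦ_E/dt = ε₀ πR² (dE/dt) = (8.85×10^-12)(0.03092)(1.90×10^12) = 0.5199 A through the full plate area.
Through an area πr² the displacement current is I_d·(πr²/πR²) = I_d (r/R)² = 0.347 A.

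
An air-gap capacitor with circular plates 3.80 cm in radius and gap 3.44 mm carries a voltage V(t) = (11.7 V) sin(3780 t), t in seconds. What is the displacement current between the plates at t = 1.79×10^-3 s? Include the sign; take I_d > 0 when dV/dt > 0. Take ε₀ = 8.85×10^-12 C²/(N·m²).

4.57×10^-7 A

dE/dt = (V₀ω/d)·cos(ωt) with ωt = 6.7662 rad: (11.7)(3780)(0.8856)/(3.44×10^-3) = 1.139×10^7 V/(m·s).
I_d = ε₀ A dE/dt = (8.85×10^-12)(4.536×10^-3)(1.139×10^7) = 4.57×10^-7 A.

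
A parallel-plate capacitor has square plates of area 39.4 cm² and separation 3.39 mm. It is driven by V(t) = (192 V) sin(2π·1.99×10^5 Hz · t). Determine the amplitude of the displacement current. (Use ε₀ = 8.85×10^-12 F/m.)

The displacement current equals the conduction current C dV/dt, which peaks at C V₀ ω.
With C = ε₀A/d = (8.85×10^-12)(3.94×10^-3)/(3.39×10^-3) = 1.029×10^-11 F and ω = 2πf = 1.250×10^6 rad/s, I_d,max = (1.029×10^-11)(192)(1.250×10^6) = 2.47×10^-3 A.

2.47×10^-3 A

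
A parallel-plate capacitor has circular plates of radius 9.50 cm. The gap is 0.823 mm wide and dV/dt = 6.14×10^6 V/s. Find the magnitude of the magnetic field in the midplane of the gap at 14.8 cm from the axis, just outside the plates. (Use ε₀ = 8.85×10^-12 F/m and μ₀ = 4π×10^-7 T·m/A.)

I_d = C dV/dt with C = ε₀πR²/d = 3.049×10^-10 F, so I_d = (3.049×10^-10)(6.14×10^6) = 1.872×10^-3 A.
With r > R the enclosed displacement current is the full I_d; B = μ₀ I_d / (2πr) = 2.53×10^-9 T.

2.53×10^-9 T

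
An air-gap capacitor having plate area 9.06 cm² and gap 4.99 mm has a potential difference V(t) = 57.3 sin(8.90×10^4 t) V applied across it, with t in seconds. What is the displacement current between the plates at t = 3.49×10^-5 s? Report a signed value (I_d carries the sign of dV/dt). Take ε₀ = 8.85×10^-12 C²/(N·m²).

-8.19×10^-6 A

dE/dt = (V₀ω/d)·cos(ωt) with ωt = 3.1061 rad: (57.3)(8.90×10^4)(-0.9994)/(4.99×10^-3) = -1.021×10^9 V/(m·s).
I_d = ε₀ A dE/dt = (8.85×10^-12)(9.06×10^-4)(-1.021×10^9) = -8.19×10^-6 A.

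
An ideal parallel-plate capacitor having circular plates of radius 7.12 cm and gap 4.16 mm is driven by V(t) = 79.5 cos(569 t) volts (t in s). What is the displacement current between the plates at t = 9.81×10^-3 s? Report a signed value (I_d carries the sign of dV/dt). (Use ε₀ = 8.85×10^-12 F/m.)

dE/dt = (V₀ω/d)·−sin(ωt) with ωt = 5.58189 rad: (79.5)(569)(0.6452)/(4.16×10^-3) = 7.016×10^6 V/(m·s).
I_d = ε₀ A dE/dt = (8.85×10^-12)(0.01593)(7.016×10^6) = 9.89×10^-7 A.

9.89×10^-7 A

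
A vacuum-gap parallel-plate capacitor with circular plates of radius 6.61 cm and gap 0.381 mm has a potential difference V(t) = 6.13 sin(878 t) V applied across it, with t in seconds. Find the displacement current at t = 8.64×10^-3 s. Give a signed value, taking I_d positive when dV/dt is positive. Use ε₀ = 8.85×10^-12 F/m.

C = ε₀A/d = (8.85×10^-12)(0.01373)/(3.81×10^-4) = 3.189×10^-10 F. dV/dt = V₀ω·cos(ωt); at ωt = 7.58592 rad this factor is 0.2649.
I_d = C dV/dt = (3.189×10^-10)(6.13)(878)(0.2649) = 4.55×10^-7 A.

4.55×10^-7 A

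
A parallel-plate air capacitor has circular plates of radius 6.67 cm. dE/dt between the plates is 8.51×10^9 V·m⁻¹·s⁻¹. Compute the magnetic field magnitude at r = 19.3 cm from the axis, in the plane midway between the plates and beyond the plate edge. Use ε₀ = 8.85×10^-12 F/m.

1.09×10^-9 T

Total displacement current: I_d = ε₀(πR²)(dE/dt) = (8.85×10^-12)(0.01398)(8.51×10^9) = 1.053×10^-3 A.
Outside the plates the loop encloses all of I_d, so B·2πr = μ₀ I_d and B = 1.09×10^-9 T.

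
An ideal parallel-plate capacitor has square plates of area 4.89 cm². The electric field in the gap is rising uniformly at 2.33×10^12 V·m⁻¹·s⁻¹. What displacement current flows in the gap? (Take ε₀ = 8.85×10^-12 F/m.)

I_d = ε₀ A (dE/dt) = (8.85×10^-12)(4.89×10^-4 m²)(2.33×10^12) = 0.0101 A.

0.0101 A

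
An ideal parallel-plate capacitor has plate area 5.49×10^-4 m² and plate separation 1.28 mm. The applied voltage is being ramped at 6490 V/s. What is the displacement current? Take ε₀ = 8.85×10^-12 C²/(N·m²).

2.46×10^-8 A

C = ε₀A/d = (8.85×10^-12)(5.49×10^-4)/(1.28×10^-3) = 3.796×10^-12 F.
I_d = C dV/dt = (3.796×10^-12)(6490) = 2.46×10^-8 A.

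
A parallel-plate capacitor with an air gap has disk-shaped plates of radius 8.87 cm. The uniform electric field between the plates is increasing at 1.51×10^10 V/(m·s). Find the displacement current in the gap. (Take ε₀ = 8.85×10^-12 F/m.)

3.30×10^-3 A

With a uniform field, Φ_E = EA, so I_d = ε₀ A dE/dt = 3.30×10^-3 A.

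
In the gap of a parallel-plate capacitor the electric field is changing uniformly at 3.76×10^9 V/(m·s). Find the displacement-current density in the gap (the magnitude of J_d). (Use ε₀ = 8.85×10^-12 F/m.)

J_d = ε₀ dE/dt = (8.85×10^-12)(3.76×10^9) = 0.0333 A/m².

0.0333 A/m²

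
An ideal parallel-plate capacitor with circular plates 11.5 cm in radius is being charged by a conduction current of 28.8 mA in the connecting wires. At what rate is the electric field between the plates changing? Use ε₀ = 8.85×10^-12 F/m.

By continuity, I_d in the gap equals the 28.8 mA flowing in the wire.
Since I_d = ε₀ A dE/dt, dE/dt = I_d/(ε₀A) = (0.0288)/((8.85×10^-12)(0.04155)) = 7.83×10^10 V/(m·s).

7.83×10^10 V/(m·s)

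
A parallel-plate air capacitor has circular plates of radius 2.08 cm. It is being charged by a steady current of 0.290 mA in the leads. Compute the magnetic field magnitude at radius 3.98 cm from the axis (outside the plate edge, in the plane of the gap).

1.46×10^-9 T

No conduction current crosses the gap, so I_d there equals the 2.90×10^-4 A in the leads.
Outside the plates the loop encloses all of I_d, so B·2πr = μ₀ I_d and B = 1.46×10^-9 T.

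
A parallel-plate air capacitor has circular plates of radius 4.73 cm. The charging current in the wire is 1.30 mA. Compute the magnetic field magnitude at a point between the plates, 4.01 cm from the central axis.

4.66×10^-9 T

Between the plates the displacement current equals the wire current: I_d = 1.30 mA = 1.30×10^-3 A.
An Ampèrian loop of radius r encloses a fraction (r/R)² of I_d. Then B·2πr = μ₀ I_d (r/R)², giving B = μ₀ I_d r/(2πR²) = 4.66×10^-9 T.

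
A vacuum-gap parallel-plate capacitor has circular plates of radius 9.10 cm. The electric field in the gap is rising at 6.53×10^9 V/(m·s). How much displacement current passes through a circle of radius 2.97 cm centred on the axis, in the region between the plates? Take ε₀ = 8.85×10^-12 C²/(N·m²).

I_d = ε₀ dΦ_E/dt = ε₀ πR² (dE/dt) = (8.85×10^-12)(0.02602)(6.53×10^9) = 1.504×10^-3 A through the full plate area.
Since J_d is uniform, the enclosed fraction is (r/R)² = 0.1065, giving I_d,enc = 1.60×10^-4 A.

1.60×10^-4 A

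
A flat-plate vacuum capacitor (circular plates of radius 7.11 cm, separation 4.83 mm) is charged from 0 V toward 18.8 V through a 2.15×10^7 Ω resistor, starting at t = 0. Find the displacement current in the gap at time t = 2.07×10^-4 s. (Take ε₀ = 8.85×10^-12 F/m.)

C = ε₀A/d = (8.85×10^-12)(0.01588)/(4.83×10^-3) = 2.910×10^-11 F, so τ = RC = 6.256×10^-4 s.
The conduction current is I(t) = (V₀/R) e^(−t/τ), and the displacement current between the plates equals it.
t/τ = 0.3309; I_d = (18.8/2.15×10^7) · e^(−0.3309) = (8.744×10^-7)(0.7183) = 6.28×10^-7 A.

6.28×10^-7 A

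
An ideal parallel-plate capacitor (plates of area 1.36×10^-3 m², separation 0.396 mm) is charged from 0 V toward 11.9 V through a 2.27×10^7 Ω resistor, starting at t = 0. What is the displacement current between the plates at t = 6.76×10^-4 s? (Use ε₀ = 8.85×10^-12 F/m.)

C = ε₀A/d = (8.85×10^-12)(1.36×10^-3)/(3.96×10^-4) = 3.039×10^-11 F and τ = RC = 6.899×10^-4 s. I_d in the gap equals the RC charging current.
I_d(t) = (V₀/R) e^(−t/τ) = 5.242×10^-7 · e^(−0.9799) = 1.97×10^-7 A.

1.97×10^-7 A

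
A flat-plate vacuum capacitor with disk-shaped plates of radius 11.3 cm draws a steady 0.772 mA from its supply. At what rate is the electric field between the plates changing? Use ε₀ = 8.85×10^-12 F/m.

Charge continuity gives I_d = I = 7.72×10^-4 A between the plates.
Since I_d = ε₀ A dE/dt, dE/dt = I_d/(ε₀A) = (7.72×10^-4)/((8.85×10^-12)(0.04011)) = 2.17×10^9 V/(m·s).

2.17×10^9 V/(m·s)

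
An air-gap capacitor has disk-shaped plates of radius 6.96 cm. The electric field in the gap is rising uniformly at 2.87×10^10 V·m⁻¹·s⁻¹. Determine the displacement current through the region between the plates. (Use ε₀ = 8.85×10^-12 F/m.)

I_d = ε₀ A (dE/dt) = (8.85×10^-12)(0.01522 m²)(2.87×10^10) = 3.87×10^-3 A.

3.87×10^-3 A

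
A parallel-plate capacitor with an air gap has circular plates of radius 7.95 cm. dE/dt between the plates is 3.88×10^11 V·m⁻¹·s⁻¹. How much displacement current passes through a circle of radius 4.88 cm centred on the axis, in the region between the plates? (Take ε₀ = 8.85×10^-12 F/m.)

0.0257 A

I_d = ε₀ dΦ_E/dt = ε₀ πR² (dE/dt) = (8.85×10^-12)(0.01986)(3.88×10^11) = 0.06820 A through the full plate area.
Since J_d is uniform, the enclosed fraction is (r/R)² = 0.3768, giving I_d,enc = 0.0257 A.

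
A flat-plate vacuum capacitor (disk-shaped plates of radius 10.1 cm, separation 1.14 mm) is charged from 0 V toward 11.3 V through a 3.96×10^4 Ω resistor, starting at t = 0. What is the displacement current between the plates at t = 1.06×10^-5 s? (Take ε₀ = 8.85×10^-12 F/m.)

9.73×10^-5 A

With C = ε₀A/d = (8.85×10^-12)(0.03205)/(1.14×10^-3) = 2.488×10^-10 F, the time constant is τ = RC = 9.852×10^-6 s, so t/τ = 1.076 and e^(−t/τ) = 0.3410.
I_d = I_cond = (V₀/R) e^(−t/τ) = (2.854×10^-4)(0.3410) = 9.73×10^-5 A.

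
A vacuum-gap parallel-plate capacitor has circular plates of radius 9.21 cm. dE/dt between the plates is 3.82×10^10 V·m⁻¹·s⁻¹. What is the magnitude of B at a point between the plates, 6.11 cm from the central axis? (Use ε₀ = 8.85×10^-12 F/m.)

Through the whole plate area (πR² = 0.02665 m²), I_d = ε₀ πR² dE/dt = 9.010×10^-3 A.
An Ampèrian loop of radius r encloses a fraction (r/R)² of I_d. Then B·2πr = μ₀ I_d (r/R)², giving B = μ₀ I_d r/(2πR²) = 1.30×10^-8 T.

1.30×10^-8 T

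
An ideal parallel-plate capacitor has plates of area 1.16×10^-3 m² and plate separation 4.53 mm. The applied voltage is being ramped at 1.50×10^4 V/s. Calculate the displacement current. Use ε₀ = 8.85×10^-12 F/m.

3.40×10^-8 A

The displacement current equals the charging current C dV/dt. With C = ε₀A/d = (8.85×10^-12)(1.16×10^-3)/(4.53×10^-3) = 2.266×10^-12 F, I_d = (2.266×10^-12)(1.50×10^4) = 3.40×10^-8 A.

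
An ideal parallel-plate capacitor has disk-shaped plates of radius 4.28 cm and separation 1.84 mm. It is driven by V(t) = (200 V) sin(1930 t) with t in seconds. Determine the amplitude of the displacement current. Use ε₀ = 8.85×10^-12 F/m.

1.07×10^-5 A

The displacement current equals the conduction current C dV/dt, which peaks at C V₀ ω.
With C = ε₀A/d = (8.85×10^-12)(5.755×10^-3)/(1.84×10^-3) = 2.768×10^-11 F and ω = 1930 rad/s, I_d,max = (2.768×10^-11)(200)(1930) = 1.07×10^-5 A.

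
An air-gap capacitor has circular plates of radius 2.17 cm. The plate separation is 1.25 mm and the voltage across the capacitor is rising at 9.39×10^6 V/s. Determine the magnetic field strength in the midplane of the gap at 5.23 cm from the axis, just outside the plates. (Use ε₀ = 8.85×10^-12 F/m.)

dE/dt = (dV/dt)/d = 7.512×10^9 V/(m·s); I_d = ε₀(πR²)(dE/dt) = (8.85×10^-12)(1.479×10^-3)(7.512×10^9) = 9.833×10^-5 A.
For r ≥ R the full I_d is enclosed: B = μ₀ I_d/(2πr) = (4π×10^-7)(9.833×10^-5)/(2π·0.0523) = 3.76×10^-10 T.

3.76×10^-10 T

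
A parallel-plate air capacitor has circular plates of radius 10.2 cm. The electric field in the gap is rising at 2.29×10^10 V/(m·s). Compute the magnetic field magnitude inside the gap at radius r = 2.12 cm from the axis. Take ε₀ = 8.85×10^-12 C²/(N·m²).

Through the whole plate area (πR² = 0.03269 m²), I_d = ε₀ πR² dE/dt = 6.625×10^-3 A.
An Ampèrian loop of radius r encloses a fraction (r/R)² of I_d. Then B·2πr = μ₀ I_d (r/R)², giving B = μ₀ I_d r/(2πR²) = 2.70×10^-9 T.

2.70×10^-9 T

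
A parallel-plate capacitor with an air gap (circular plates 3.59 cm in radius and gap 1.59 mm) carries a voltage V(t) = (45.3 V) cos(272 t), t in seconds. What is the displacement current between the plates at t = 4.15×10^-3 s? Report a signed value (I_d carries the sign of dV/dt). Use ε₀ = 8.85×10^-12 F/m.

C = ε₀A/d = (8.85×10^-12)(4.049×10^-3)/(1.59×10^-3) = 2.254×10^-11 F. dV/dt = V₀ω·−sin(ωt); at ωt = 1.1288 rad this factor is -0.9039.
I_d = C dV/dt = (2.254×10^-11)(45.3)(272)(-0.9039) = -2.51×10^-7 A.

-2.51×10^-7 A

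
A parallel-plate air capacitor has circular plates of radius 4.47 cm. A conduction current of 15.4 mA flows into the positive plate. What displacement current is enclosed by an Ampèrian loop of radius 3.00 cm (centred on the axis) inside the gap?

By continuity the displacement current in the gap matches the conduction current: I_d = 0.0154 A.
Since J_d is uniform, the enclosed fraction is (r/R)² = 0.4504, giving I_d,enc = 6.94×10^-3 A.

6.94×10^-3 A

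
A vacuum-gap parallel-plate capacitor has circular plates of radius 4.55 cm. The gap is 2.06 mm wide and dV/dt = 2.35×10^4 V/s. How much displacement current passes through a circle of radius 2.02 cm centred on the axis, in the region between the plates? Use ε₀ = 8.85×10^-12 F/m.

I_d = C dV/dt with C = ε₀πR²/d = 2.794×10^-11 F, so I_d = (2.794×10^-11)(2.35×10^4) = 6.566×10^-7 A.
Since J_d is uniform, the enclosed fraction is (r/R)² = 0.1971, giving I_d,enc = 1.29×10^-7 A.

1.29×10^-7 A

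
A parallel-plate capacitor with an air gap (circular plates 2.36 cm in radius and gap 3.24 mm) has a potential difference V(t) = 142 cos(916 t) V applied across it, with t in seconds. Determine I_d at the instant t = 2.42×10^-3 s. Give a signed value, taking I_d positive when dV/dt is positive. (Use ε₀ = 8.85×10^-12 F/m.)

-4.96×10^-7 A

C = ε₀A/d = (8.85×10^-12)(1.750×10^-3)/(3.24×10^-3) = 4.780×10^-12 F. dV/dt = V₀ω·−sin(ωt); at ωt = 2.21672 rad this factor is -0.7985.
I_d = C dV/dt = (4.780×10^-12)(142)(916)(-0.7985) = -4.96×10^-7 A.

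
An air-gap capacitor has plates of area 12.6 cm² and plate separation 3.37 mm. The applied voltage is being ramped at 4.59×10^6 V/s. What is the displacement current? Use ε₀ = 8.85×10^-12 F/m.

The displacement current equals the charging current C dV/dt. With C = ε₀A/d = (8.85×10^-12)(1.26×10^-3)/(3.37×10^-3) = 3.309×10^-12 F, I_d = (3.309×10^-12)(4.59×10^6) = 1.52×10^-5 A.

1.52×10^-5 A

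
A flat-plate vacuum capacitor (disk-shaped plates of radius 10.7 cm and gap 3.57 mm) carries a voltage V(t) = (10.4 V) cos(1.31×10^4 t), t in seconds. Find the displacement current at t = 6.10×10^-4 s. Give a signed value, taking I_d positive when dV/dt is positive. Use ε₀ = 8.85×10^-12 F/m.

dE/dt = (V₀ω/d)·−sin(ωt) with ωt = 7.991 rad: (10.4)(1.31×10^4)(-0.9906)/(3.57×10^-3) = -3.780×10^7 V/(m·s).
I_d = ε₀ A dE/dt = (8.85×10^-12)(0.03597)(-3.780×10^7) = -1.20×10^-5 A.

-1.20×10^-5 A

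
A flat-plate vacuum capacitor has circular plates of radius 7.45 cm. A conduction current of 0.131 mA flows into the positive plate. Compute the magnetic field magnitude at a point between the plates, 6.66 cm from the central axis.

3.14×10^-10 T

Between the plates the displacement current equals the wire current: I_d = 0.131 mA = 1.31×10^-4 A.
∮B·dl = μ₀ I_d,enc with I_d,enc = I_d r²/R² = 1.047×10^-4 A; so B = μ₀ I_d,enc/(2πr) = 3.14×10^-10 T.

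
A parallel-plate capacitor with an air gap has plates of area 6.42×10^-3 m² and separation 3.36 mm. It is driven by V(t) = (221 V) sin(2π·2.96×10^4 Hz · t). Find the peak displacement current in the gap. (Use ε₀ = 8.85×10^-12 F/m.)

6.95×10^-4 A

The displacement current equals the conduction current C dV/dt, which peaks at C V₀ ω.
With C = ε₀A/d = (8.85×10^-12)(6.42×10^-3)/(3.36×10^-3) = 1.691×10^-11 F and ω = 2πf = 1.860×10^5 rad/s, I_d,max = (1.691×10^-11)(221)(1.860×10^5) = 6.95×10^-4 A.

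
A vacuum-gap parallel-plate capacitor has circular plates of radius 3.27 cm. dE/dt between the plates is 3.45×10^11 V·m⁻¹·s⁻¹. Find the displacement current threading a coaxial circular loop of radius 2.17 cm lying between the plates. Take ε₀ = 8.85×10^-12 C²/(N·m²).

Total displacement current: I_d = ε₀(πR²)(dE/dt) = (8.85×10^-12)(3.359×10^-3)(3.45×10^11) = 0.01026 A.
Through an area πr² the displacement current is I_d·(πr²/πR²) = I_d (r/R)² = 4.52×10^-3 A.

4.52×10^-3 A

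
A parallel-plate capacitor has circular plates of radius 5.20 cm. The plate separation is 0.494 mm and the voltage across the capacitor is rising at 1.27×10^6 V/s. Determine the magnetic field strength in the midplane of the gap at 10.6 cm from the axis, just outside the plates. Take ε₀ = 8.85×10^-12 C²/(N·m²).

dE/dt = (dV/dt)/d = 2.571×10^9 V/(m·s); I_d = ε₀(πR²)(dE/dt) = (8.85×10^-12)(8.495×10^-3)(2.571×10^9) = 1.933×10^-4 A.
Outside the plates the loop encloses all of I_d, so B·2πr = μ₀ I_d and B = 3.65×10^-10 T.

3.65×10^-10 T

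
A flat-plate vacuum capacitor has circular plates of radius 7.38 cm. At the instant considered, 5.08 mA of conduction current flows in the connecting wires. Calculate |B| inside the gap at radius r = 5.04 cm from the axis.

Between the plates the displacement current equals the wire current: I_d = 5.08 mA = 5.08×10^-3 A.
An Ampèrian loop of radius r encloses a fraction (r/R)² of I_d. Then B·2πr = μ₀ I_d (r/R)², giving B = μ₀ I_d r/(2πR²) = 9.40×10^-9 T.

9.40×10^-9 T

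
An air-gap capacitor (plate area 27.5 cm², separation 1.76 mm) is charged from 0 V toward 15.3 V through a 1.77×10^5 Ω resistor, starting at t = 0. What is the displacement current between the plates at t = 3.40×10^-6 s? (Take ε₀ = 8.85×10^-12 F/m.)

2.15×10^-5 A

With C = ε₀A/d = (8.85×10^-12)(2.75×10^-3)/(1.76×10^-3) = 1.383×10^-11 F, the time constant is τ = RC = 2.448×10^-6 s, so t/τ = 1.389 and e^(−t/τ) = 0.2493.
I_d = I_cond = (V₀/R) e^(−t/τ) = (8.644×10^-5)(0.2493) = 2.15×10^-5 A.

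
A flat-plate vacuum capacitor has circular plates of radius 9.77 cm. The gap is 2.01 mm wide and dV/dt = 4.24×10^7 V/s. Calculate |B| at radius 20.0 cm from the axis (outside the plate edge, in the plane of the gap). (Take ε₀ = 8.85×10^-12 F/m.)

5.60×10^-9 T

dE/dt = (dV/dt)/d = 2.109×10^10 V/(m·s); I_d = ε₀(πR²)(dE/dt) = (8.85×10^-12)(0.02999)(2.109×10^10) = 5.598×10^-3 A.
Outside the plates the loop encloses all of I_d, so B·2πr = μ₀ I_d and B = 5.60×10^-9 T.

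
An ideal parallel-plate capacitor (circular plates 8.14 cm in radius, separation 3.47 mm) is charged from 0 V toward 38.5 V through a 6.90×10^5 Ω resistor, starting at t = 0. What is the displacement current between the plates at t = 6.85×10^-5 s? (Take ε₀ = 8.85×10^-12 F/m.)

8.60×10^-6 A

C = ε₀A/d = (8.85×10^-12)(0.02082)/(3.47×10^-3) = 5.310×10^-11 F and τ = RC = 3.664×10^-5 s. I_d in the gap equals the RC charging current.
I_d(t) = (V₀/R) e^(−t/τ) = 5.580×10^-5 · e^(−1.870) = 8.60×10^-6 A.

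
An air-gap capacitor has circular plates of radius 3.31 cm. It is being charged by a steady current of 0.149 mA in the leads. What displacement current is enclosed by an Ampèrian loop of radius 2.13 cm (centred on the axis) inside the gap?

6.17×10^-5 A

Between the plates the displacement current equals the wire current: I_d = 0.149 mA = 1.49×10^-4 A.
Since J_d is uniform, the enclosed fraction is (r/R)² = 0.4141, giving I_d,enc = 6.17×10^-5 A.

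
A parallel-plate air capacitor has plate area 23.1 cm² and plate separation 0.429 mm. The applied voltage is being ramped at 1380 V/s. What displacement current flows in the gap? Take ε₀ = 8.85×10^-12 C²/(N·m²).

6.58×10^-8 A

C = ε₀A/d = (8.85×10^-12)(2.31×10^-3)/(4.29×10^-4) = 4.765×10^-11 F.
I_d = C dV/dt = (4.765×10^-11)(1380) = 6.58×10^-8 A.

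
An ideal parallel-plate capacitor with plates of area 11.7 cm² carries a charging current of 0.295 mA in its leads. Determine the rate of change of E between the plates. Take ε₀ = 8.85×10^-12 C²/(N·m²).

2.85×10^10 V/(m·s)

Charge continuity gives I_d = I = 2.95×10^-4 A between the plates.
Then dE/dt = I_d/(ε₀A) = 2.85×10^10 V/(m·s).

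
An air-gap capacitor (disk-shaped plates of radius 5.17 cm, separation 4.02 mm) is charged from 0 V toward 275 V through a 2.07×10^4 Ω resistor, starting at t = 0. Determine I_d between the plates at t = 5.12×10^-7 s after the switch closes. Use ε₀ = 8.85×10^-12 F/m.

3.49×10^-3 A

C = ε₀A/d = (8.85×10^-12)(8.397×10^-3)/(4.02×10^-3) = 1.849×10^-11 F and τ = RC = 3.827×10^-7 s. I_d in the gap equals the RC charging current.
I_d(t) = (V₀/R) e^(−t/τ) = 0.01329 · e^(−1.338) = 3.49×10^-3 A.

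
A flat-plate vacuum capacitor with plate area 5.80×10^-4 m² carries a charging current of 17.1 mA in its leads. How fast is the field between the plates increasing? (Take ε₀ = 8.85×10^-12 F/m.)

3.33×10^12 V/(m·s)

Charge continuity gives I_d = I = 0.0171 A between the plates.
Then dE/dt = I_d/(ε₀A) = 3.33×10^12 V/(m·s).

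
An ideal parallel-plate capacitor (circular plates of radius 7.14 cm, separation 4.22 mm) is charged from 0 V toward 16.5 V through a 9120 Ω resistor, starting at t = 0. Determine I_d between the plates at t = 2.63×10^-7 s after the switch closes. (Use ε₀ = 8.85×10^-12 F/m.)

7.67×10^-4 A

With C = ε₀A/d = (8.85×10^-12)(0.01602)/(4.22×10^-3) = 3.360×10^-11 F, the time constant is τ = RC = 3.064×10^-7 s, so t/τ = 0.8584 and e^(−t/τ) = 0.4238.
I_d = I_cond = (V₀/R) e^(−t/τ) = (1.809×10^-3)(0.4238) = 7.67×10^-4 A.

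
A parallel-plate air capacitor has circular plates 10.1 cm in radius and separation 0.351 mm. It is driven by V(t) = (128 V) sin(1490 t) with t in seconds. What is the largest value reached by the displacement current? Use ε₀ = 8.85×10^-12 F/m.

(dE/dt)_max = V₀ω/d = 5.434×10^8 V/(m·s); ω = 1490 rad/s.
I_d,max = ε₀ A (dE/dt)_max = (8.85×10^-12)(0.03205)(5.434×10^8) = 1.54×10^-4 A.

1.54×10^-4 A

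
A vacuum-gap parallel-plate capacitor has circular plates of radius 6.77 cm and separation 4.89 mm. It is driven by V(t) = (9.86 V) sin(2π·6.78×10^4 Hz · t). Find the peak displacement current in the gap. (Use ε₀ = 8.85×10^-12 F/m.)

(dE/dt)_max = V₀ω/d = 8.590×10^8 V/(m·s); ω = 2πf = 4.260×10^5 rad/s.
I_d,max = ε₀ A (dE/dt)_max = (8.85×10^-12)(0.01440)(8.590×10^8) = 1.09×10^-4 A.

1.09×10^-4 A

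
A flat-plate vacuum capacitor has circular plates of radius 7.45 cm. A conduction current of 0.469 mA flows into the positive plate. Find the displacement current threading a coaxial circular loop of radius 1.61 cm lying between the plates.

2.19×10^-5 A

By continuity the displacement current in the gap matches the conduction current: I_d = 4.69×10^-4 A.
Through an area πr² the displacement current is I_d·(πr²/πR²) = I_d (r/R)² = 2.19×10^-5 A.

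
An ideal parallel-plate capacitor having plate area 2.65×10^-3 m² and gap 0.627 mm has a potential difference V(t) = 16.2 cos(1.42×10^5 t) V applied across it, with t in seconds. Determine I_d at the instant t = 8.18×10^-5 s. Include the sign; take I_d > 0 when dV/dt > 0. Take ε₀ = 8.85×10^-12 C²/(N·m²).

7.00×10^-5 A

dE/dt = (V₀ω/d)·−sin(ωt) with ωt = 11.6156 rad: (16.2)(1.42×10^5)(0.8139)/(6.27×10^-4) = 2.986×10^9 V/(m·s).
I_d = ε₀ A dE/dt = (8.85×10^-12)(2.65×10^-3)(2.986×10^9) = 7.00×10^-5 A.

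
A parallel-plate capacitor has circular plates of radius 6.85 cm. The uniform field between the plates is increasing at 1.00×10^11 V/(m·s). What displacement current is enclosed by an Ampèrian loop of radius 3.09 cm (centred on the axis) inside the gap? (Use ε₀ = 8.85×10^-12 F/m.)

Through the whole plate area (πR² = 0.01474 m²), I_d = ε₀ πR² dE/dt = 0.01304 A.
The field is uniform, so I_d,enc = I_d (r/R)² = (0.01304)(3.09/6.85)² = 2.65×10^-3 A.

2.65×10^-3 A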